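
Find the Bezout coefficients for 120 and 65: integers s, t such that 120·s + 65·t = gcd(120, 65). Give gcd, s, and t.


Euclidean algorithm on (120, 65) — divide until remainder is 0:
  120 = 1 · 65 + 55
  65 = 1 · 55 + 10
  55 = 5 · 10 + 5
  10 = 2 · 5 + 0
gcd(120, 65) = 5.
Track Bezout coefficients alongside the remainders: start with r₀ = 120 = a·1 + b·0 (s = 1, t = 0) and r₁ = 65 = a·0 + b·1 (s = 0, t = 1); each new remainder r_{k+1} = r_{k-1} − q_k·r_k inherits s_{k+1} = s_{k-1} − q_k·s_k, t_{k+1} = t_{k-1} − q_k·t_k, so r_k = a·s_k + b·t_k at every step:
  q = 1: r = 55, s = 1 − 1·0 = 1, t = 0 − 1·1 = -1  (check: 120·1 + 65·(-1) = 55)
  q = 1: r = 10, s = 0 − 1·1 = -1, t = 1 − 1·(-1) = 2  (check: 120·(-1) + 65·2 = 10)
  q = 5: r = 5, s = 1 − 5·(-1) = 6, t = -1 − 5·2 = -11  (check: 120·6 + 65·(-11) = 5)
The row with r = 5 (the gcd) gives the Bezout coefficients s = 6, t = -11.
Result: 120 · (6) + 65 · (-11) = 5.

gcd(120, 65) = 5; s = 6, t = -11 (check: 120·6 + 65·(-11) = 5).


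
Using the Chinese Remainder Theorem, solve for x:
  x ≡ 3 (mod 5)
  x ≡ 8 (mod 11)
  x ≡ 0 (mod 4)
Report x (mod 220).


Moduli 5, 11, 4 are pairwise coprime; by CRT there is a unique solution modulo M = 5 · 11 · 4 = 220.
Solve pairwise, accumulating the modulus:
  Start with x ≡ 3 (mod 5).
  Combine with x ≡ 8 (mod 11): since gcd(5, 11) = 1, we get a unique residue mod 55.
    Write x = 3 + 5·t and substitute into x ≡ 8 (mod 11): 5·t ≡ 8 − 3 = 5 (mod 11).
    The inverse of 5 mod 11 is 9 (since 5·9 = 45 = 4·11 + 1), so t ≡ 9·5 = 45 ≡ 1 (mod 11).
    Then x = 3 + 5·1 = 8, valid modulo lcm(5, 11) = 55: x ≡ 8 (mod 55).
  Combine with x ≡ 0 (mod 4): since gcd(55, 4) = 1, we get a unique residue mod 220.
    Write x = 8 + 55·t and substitute into x ≡ 0 (mod 4): 55·t ≡ 0 − 8 = -8 (mod 4).
    Reduce coefficients mod 4: 3·t ≡ 0 (mod 4).
    The inverse of 3 mod 4 is 3 (since 3·3 = 9 = 2·4 + 1), so t ≡ 3·0 = 0 ≡ 0 (mod 4).
    Then x = 8 + 55·0 = 8, valid modulo lcm(55, 4) = 220: x ≡ 8 (mod 220).
Verify: 8 mod 5 = 3 ✓, 8 mod 11 = 8 ✓, 8 mod 4 = 0 ✓.

x ≡ 8 (mod 220).


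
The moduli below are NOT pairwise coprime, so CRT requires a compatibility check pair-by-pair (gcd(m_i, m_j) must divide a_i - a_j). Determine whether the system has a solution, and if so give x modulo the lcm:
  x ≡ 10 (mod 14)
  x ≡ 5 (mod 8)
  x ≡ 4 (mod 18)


Moduli 14, 8, 18 are not pairwise coprime, so CRT works modulo lcm(m_i) when all pairwise compatibility conditions hold.
Pairwise compatibility: gcd(m_i, m_j) must divide a_i - a_j for every pair.
Merge one congruence at a time:
  Start: x ≡ 10 (mod 14).
  Combine with x ≡ 5 (mod 8): gcd(14, 8) = 2, and 5 - 10 = -5 is NOT divisible by 2.
    ⇒ system is inconsistent (no integer solution).

No solution (the system is inconsistent).


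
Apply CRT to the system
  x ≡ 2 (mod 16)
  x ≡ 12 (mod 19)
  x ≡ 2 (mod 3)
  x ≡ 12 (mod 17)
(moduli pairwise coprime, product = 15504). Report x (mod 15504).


Product of moduli M = 16 · 19 · 3 · 17 = 15504.
Merge one congruence at a time:
  Start: x ≡ 2 (mod 16).
  Combine with x ≡ 12 (mod 19); new modulus lcm = 304.
    Write x = 2 + 16·t and substitute into x ≡ 12 (mod 19): 16·t ≡ 12 − 2 = 10 (mod 19).
    The inverse of 16 mod 19 is 6 (since 16·6 = 96 = 5·19 + 1), so t ≡ 6·10 = 60 ≡ 3 (mod 19).
    Then x = 2 + 16·3 = 50, valid modulo lcm(16, 19) = 304: x ≡ 50 (mod 304).
  Combine with x ≡ 2 (mod 3); new modulus lcm = 912.
    Write x = 50 + 304·t and substitute into x ≡ 2 (mod 3): 304·t ≡ 2 − 50 = -48 (mod 3).
    Reduce coefficients mod 3: 1·t ≡ 0 (mod 3).
    So t ≡ 0 (mod 3).
    Then x = 50 + 304·0 = 50, valid modulo lcm(304, 3) = 912: x ≡ 50 (mod 912).
  Combine with x ≡ 12 (mod 17); new modulus lcm = 15504.
    Write x = 50 + 912·t and substitute into x ≡ 12 (mod 17): 912·t ≡ 12 − 50 = -38 (mod 17).
    Reduce coefficients mod 17: 11·t ≡ 13 (mod 17).
    The inverse of 11 mod 17 is 14 (since 11·14 = 154 = 9·17 + 1), so t ≡ 14·13 = 182 ≡ 12 (mod 17).
    Then x = 50 + 912·12 = 10994, valid modulo lcm(912, 17) = 15504: x ≡ 10994 (mod 15504).
Verify against each original: 10994 mod 16 = 2, 10994 mod 19 = 12, 10994 mod 3 = 2, 10994 mod 17 = 12.

x ≡ 10994 (mod 15504).


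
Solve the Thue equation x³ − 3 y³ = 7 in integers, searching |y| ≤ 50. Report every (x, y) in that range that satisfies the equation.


The equation is x³ - 3y³ = 7. For fixed y, x³ = 3·y³ + 7, so a solution requires the RHS to be a perfect cube.
Strategy: iterate y from -50 to 50, compute RHS = 3·y³ + 7, and check whether it is a (positive or negative) perfect cube.
Check small values of y:
  y = 0: RHS = 7 is not a perfect cube.
  y = 1: RHS = 10 is not a perfect cube.
  y = -1: RHS = 4 is not a perfect cube.
  y = 2: RHS = 31 is not a perfect cube.
  y = -2: RHS = -17 is not a perfect cube.
  y = 3: RHS = 88 is not a perfect cube.
  y = -3: RHS = -74 is not a perfect cube.
Continuing the search up to |y| = 50 finds no solutions either.
No (x, y) in the scanned range satisfies the equation.

No integer solutions with |y| ≤ 50.


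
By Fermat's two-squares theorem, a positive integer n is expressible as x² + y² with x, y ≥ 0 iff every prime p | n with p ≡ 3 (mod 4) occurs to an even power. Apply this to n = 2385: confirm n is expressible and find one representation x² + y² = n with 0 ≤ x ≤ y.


Step 1: Factor n = 2385 = 3^2 · 5 · 53.
Step 2: Check the mod-4 condition on each prime factor: 3 ≡ 3 (mod 4), exponent 2 (must be even); 5 ≡ 1 (mod 4), exponent 1; 53 ≡ 1 (mod 4), exponent 1.
All primes ≡ 3 (mod 4) appear to even exponent (or don't appear), so by the two-squares theorem n IS expressible as a sum of two squares.
Step 3: Build a representation. Group n = k² · m with k = 3 and m = 5 · 53 = 265 (a product of primes ≡ 1 (mod 4)); a representation of m scales to one of n via (k·x)² + (k·y)² = k²(x² + y²). Each prime p ≡ 1 (mod 4) is itself a sum of two squares; find a² by testing p − a² for a perfect square:
  5: 5 − 1² = 4 = 2² ⇒ 5 = 1² + 2².
  53: 53 − 1² = 52, 53 − 2² = 49 = 7² ⇒ 53 = 2² + 7².
  Combine using the Brahmagupta–Fibonacci identity (a² + b²)(c² + d²) = (ac − bd)² + (ad + bc)² = (ac + bd)² + (ad − bc)²:
  5 · 53 = 265: from (1² + 2²)(2² + 7²), take (1·2 − 2·7, 1·7 + 2·2) = (2 − 14, 7 + 4) = (-12, 11); dropping signs (only squares matter) gives (12, 11); check 12² + 11² = 144 + 121 = 265 ✓.
  Scale by k = 3: (3·12, 3·11) = (36, 33).
Step 4: Order so x ≤ y and verify: 33² + 36² = 1089 + 1296 = 2385 = n. ✓

n = 2385 = 33² + 36² (one valid representation with x ≤ y).


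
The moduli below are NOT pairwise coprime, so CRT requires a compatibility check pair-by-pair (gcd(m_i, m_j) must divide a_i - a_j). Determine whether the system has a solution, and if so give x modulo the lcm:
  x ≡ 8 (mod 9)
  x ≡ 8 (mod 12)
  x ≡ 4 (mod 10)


Moduli 9, 12, 10 are not pairwise coprime, so CRT works modulo lcm(m_i) when all pairwise compatibility conditions hold.
Pairwise compatibility: gcd(m_i, m_j) must divide a_i - a_j for every pair.
Merge one congruence at a time:
  Start: x ≡ 8 (mod 9).
  Combine with x ≡ 8 (mod 12): gcd(9, 12) = 3; 8 - 8 = 0, which IS divisible by 3, so compatible.
    Write x = 8 + 9·t and substitute into x ≡ 8 (mod 12): 9·t ≡ 8 − 8 = 0 (mod 12).
    Divide the congruence (and modulus) by g = 3: 3·t ≡ 0 (mod 4).
    The inverse of 3 mod 4 is 3 (since 3·3 = 9 = 2·4 + 1), so t ≡ 3·0 = 0 ≡ 0 (mod 4).
    Then x = 8 + 9·0 = 8, valid modulo lcm(9, 12) = 36: x ≡ 8 (mod 36).
  Combine with x ≡ 4 (mod 10): gcd(36, 10) = 2; 4 - 8 = -4, which IS divisible by 2, so compatible.
    Write x = 8 + 36·t and substitute into x ≡ 4 (mod 10): 36·t ≡ 4 − 8 = -4 (mod 10).
    Divide the congruence (and modulus) by g = 2: 18·t ≡ -2 (mod 5).
    Reduce coefficients mod 5: 3·t ≡ 3 (mod 5).
    The inverse of 3 mod 5 is 2 (since 3·2 = 6 = 1·5 + 1), so t ≡ 2·3 = 6 ≡ 1 (mod 5).
    Then x = 8 + 36·1 = 44, valid modulo lcm(36, 10) = 180: x ≡ 44 (mod 180).
Verify: 44 mod 9 = 8, 44 mod 12 = 8, 44 mod 10 = 4.

x ≡ 44 (mod 180).


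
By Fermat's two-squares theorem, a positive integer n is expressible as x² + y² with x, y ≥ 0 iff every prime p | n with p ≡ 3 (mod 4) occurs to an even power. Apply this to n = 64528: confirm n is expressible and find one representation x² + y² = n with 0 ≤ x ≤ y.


Step 1: Factor n = 64528 = 2^4 · 37 · 109.
Step 2: Check the mod-4 condition on each prime factor: 2 = 2 (special); 37 ≡ 1 (mod 4), exponent 1; 109 ≡ 1 (mod 4), exponent 1.
All primes ≡ 3 (mod 4) appear to even exponent (or don't appear), so by the two-squares theorem n IS expressible as a sum of two squares.
Step 3: Build a representation. Group n = k² · m with k = 4 and m = 37 · 109 = 4033 (a product of primes ≡ 1 (mod 4)); a representation of m scales to one of n via (k·x)² + (k·y)² = k²(x² + y²). Each prime p ≡ 1 (mod 4) is itself a sum of two squares; find a² by testing p − a² for a perfect square:
  37: 37 − 1² = 36 = 6² ⇒ 37 = 1² + 6².
  109: 109 − 1² = 108, 109 − 2² = 105, 109 − 3² = 100 = 10² ⇒ 109 = 3² + 10².
  Combine using the Brahmagupta–Fibonacci identity (a² + b²)(c² + d²) = (ac − bd)² + (ad + bc)² = (ac + bd)² + (ad − bc)²:
  37 · 109 = 4033: from (1² + 6²)(3² + 10²), take (1·3 − 6·10, 1·10 + 6·3) = (3 − 60, 10 + 18) = (-57, 28); dropping signs (only squares matter) gives (57, 28); check 57² + 28² = 3249 + 784 = 4033 ✓.
  Scale by k = 4: (4·57, 4·28) = (228, 112).
Step 4: Order so x ≤ y and verify: 112² + 228² = 12544 + 51984 = 64528 = n. ✓

n = 64528 = 112² + 228² (one valid representation with x ≤ y).


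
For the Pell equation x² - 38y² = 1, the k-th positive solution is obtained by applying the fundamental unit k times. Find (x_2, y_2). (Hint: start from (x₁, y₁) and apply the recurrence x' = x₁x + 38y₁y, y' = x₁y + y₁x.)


Step 1: Find the fundamental solution (x₁, y₁) of x² - 38y² = 1.
  Expand √38 as a continued fraction. a₀ = ⌊√38⌋ = 6; iterate m_{k+1} = d_k·a_k − m_k, d_{k+1} = (38 − m_{k+1}²)/d_k, a_{k+1} = ⌊(a₀ + m_{k+1})/d_{k+1}⌋ (starting m₀ = 0, d₀ = 1), with convergents p_k = a_k·p_{k-1} + p_{k-2}, q_k = a_k·q_{k-1} + q_{k-2} (p₋₁ = 1, q₋₁ = 0):
  k = 0: a₀ = 6; p₀/q₀ = 6/1; p₀² − 38·q₀² = 36 − 38 = -2.
  k = 1: m = 6, d = 2, a = ⌊(6 + 6)/2⌋ = 6; p/q = (6·6 + 1)/(6·1 + 0) = 37/6; p² − 38·q² = 1369 − 1368 = 1.
  The first convergent with p² − 38·q² = 1 gives the fundamental solution (x₁, y₁) = (37, 6).
Step 2: Apply the recurrence (x_{n+1}, y_{n+1}) = (x₁x_n + 38y₁y_n, x₁y_n + y₁x_n) repeatedly.
  From (x_1, y_1) = (37, 6): x_2 = 37·37 + 38·6·6 = 2737; y_2 = 37·6 + 6·37 = 444.
Step 3: Verify x_2² - 38·y_2² = 7491169 - 7491168 = 1 (should be 1). ✓

(x_1, y_1) = (37, 6); (x_2, y_2) = (2737, 444).


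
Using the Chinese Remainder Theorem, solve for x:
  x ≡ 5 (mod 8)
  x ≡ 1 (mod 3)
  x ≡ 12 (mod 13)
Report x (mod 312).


Moduli 8, 3, 13 are pairwise coprime; by CRT there is a unique solution modulo M = 8 · 3 · 13 = 312.
Solve pairwise, accumulating the modulus:
  Start with x ≡ 5 (mod 8).
  Combine with x ≡ 1 (mod 3): since gcd(8, 3) = 1, we get a unique residue mod 24.
    Write x = 5 + 8·t and substitute into x ≡ 1 (mod 3): 8·t ≡ 1 − 5 = -4 (mod 3).
    Reduce coefficients mod 3: 2·t ≡ 2 (mod 3).
    The inverse of 2 mod 3 is 2 (since 2·2 = 4 = 1·3 + 1), so t ≡ 2·2 = 4 ≡ 1 (mod 3).
    Then x = 5 + 8·1 = 13, valid modulo lcm(8, 3) = 24: x ≡ 13 (mod 24).
  Combine with x ≡ 12 (mod 13): since gcd(24, 13) = 1, we get a unique residue mod 312.
    Write x = 13 + 24·t and substitute into x ≡ 12 (mod 13): 24·t ≡ 12 − 13 = -1 (mod 13).
    Reduce coefficients mod 13: 11·t ≡ 12 (mod 13).
    The inverse of 11 mod 13 is 6 (since 11·6 = 66 = 5·13 + 1), so t ≡ 6·12 = 72 ≡ 7 (mod 13).
    Then x = 13 + 24·7 = 181, valid modulo lcm(24, 13) = 312: x ≡ 181 (mod 312).
Verify: 181 mod 8 = 5 ✓, 181 mod 3 = 1 ✓, 181 mod 13 = 12 ✓.

x ≡ 181 (mod 312).


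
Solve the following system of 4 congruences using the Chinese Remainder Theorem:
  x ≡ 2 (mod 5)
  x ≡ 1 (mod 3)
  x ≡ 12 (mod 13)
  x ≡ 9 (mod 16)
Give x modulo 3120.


Product of moduli M = 5 · 3 · 13 · 16 = 3120.
Merge one congruence at a time:
  Start: x ≡ 2 (mod 5).
  Combine with x ≡ 1 (mod 3); new modulus lcm = 15.
    Write x = 2 + 5·t and substitute into x ≡ 1 (mod 3): 5·t ≡ 1 − 2 = -1 (mod 3).
    Reduce coefficients mod 3: 2·t ≡ 2 (mod 3).
    The inverse of 2 mod 3 is 2 (since 2·2 = 4 = 1·3 + 1), so t ≡ 2·2 = 4 ≡ 1 (mod 3).
    Then x = 2 + 5·1 = 7, valid modulo lcm(5, 3) = 15: x ≡ 7 (mod 15).
  Combine with x ≡ 12 (mod 13); new modulus lcm = 195.
    Write x = 7 + 15·t and substitute into x ≡ 12 (mod 13): 15·t ≡ 12 − 7 = 5 (mod 13).
    Reduce coefficients mod 13: 2·t ≡ 5 (mod 13).
    The inverse of 2 mod 13 is 7 (since 2·7 = 14 = 1·13 + 1), so t ≡ 7·5 = 35 ≡ 9 (mod 13).
    Then x = 7 + 15·9 = 142, valid modulo lcm(15, 13) = 195: x ≡ 142 (mod 195).
  Combine with x ≡ 9 (mod 16); new modulus lcm = 3120.
    Write x = 142 + 195·t and substitute into x ≡ 9 (mod 16): 195·t ≡ 9 − 142 = -133 (mod 16).
    Reduce coefficients mod 16: 3·t ≡ 11 (mod 16).
    The inverse of 3 mod 16 is 11 (since 3·11 = 33 = 2·16 + 1), so t ≡ 11·11 = 121 ≡ 9 (mod 16).
    Then x = 142 + 195·9 = 1897, valid modulo lcm(195, 16) = 3120: x ≡ 1897 (mod 3120).
Verify against each original: 1897 mod 5 = 2, 1897 mod 3 = 1, 1897 mod 13 = 12, 1897 mod 16 = 9.

x ≡ 1897 (mod 3120).


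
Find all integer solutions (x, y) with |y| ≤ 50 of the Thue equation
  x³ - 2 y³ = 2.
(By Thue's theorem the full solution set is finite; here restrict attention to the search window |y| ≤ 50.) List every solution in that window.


The equation is x³ - 2y³ = 2. For fixed y, x³ = 2·y³ + 2, so a solution requires the RHS to be a perfect cube.
Strategy: iterate y from -50 to 50, compute RHS = 2·y³ + 2, and check whether it is a (positive or negative) perfect cube.
Check small values of y:
  y = 0: RHS = 2 is not a perfect cube.
  y = 1: RHS = 4 is not a perfect cube.
  y = -1: RHS = 0 = (0)³ ⇒ x = 0 works.
  y = 2: RHS = 18 is not a perfect cube.
  y = -2: RHS = -14 is not a perfect cube.
  y = 3: RHS = 56 is not a perfect cube.
  y = -3: RHS = -52 is not a perfect cube.
Continuing the search up to |y| = 50 finds no further solutions beyond those listed.
Collected solutions: (0, -1).

Solutions (with |y| ≤ 50): (0, -1).


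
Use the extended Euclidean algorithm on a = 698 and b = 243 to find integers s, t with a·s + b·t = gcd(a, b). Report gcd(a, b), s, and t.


Euclidean algorithm on (698, 243) — divide until remainder is 0:
  698 = 2 · 243 + 212
  243 = 1 · 212 + 31
  212 = 6 · 31 + 26
  31 = 1 · 26 + 5
  26 = 5 · 5 + 1
  5 = 5 · 1 + 0
gcd(698, 243) = 1.
Track Bezout coefficients alongside the remainders: start with r₀ = 698 = a·1 + b·0 (s = 1, t = 0) and r₁ = 243 = a·0 + b·1 (s = 0, t = 1); each new remainder r_{k+1} = r_{k-1} − q_k·r_k inherits s_{k+1} = s_{k-1} − q_k·s_k, t_{k+1} = t_{k-1} − q_k·t_k, so r_k = a·s_k + b·t_k at every step:
  q = 2: r = 212, s = 1 − 2·0 = 1, t = 0 − 2·1 = -2  (check: 698·1 + 243·(-2) = 212)
  q = 1: r = 31, s = 0 − 1·1 = -1, t = 1 − 1·(-2) = 3  (check: 698·(-1) + 243·3 = 31)
  q = 6: r = 26, s = 1 − 6·(-1) = 7, t = -2 − 6·3 = -20  (check: 698·7 + 243·(-20) = 26)
  q = 1: r = 5, s = -1 − 1·7 = -8, t = 3 − 1·(-20) = 23  (check: 698·(-8) + 243·23 = 5)
  q = 5: r = 1, s = 7 − 5·(-8) = 47, t = -20 − 5·23 = -135  (check: 698·47 + 243·(-135) = 1)
The row with r = 1 (the gcd) gives the Bezout coefficients s = 47, t = -135.
Result: 698 · (47) + 243 · (-135) = 1.

gcd(698, 243) = 1; s = 47, t = -135 (check: 698·47 + 243·(-135) = 1).


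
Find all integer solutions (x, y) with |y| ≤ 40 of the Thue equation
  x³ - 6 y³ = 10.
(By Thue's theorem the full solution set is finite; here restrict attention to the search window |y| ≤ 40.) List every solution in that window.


The equation is x³ - 6y³ = 10. For fixed y, x³ = 6·y³ + 10, so a solution requires the RHS to be a perfect cube.
Strategy: iterate y from -40 to 40, compute RHS = 6·y³ + 10, and check whether it is a (positive or negative) perfect cube.
Check small values of y:
  y = 0: RHS = 10 is not a perfect cube.
  y = 1: RHS = 16 is not a perfect cube.
  y = -1: RHS = 4 is not a perfect cube.
  y = 2: RHS = 58 is not a perfect cube.
  y = -2: RHS = -38 is not a perfect cube.
  y = 3: RHS = 172 is not a perfect cube.
  y = -3: RHS = -152 is not a perfect cube.
Continuing the search up to |y| = 40 finds no solutions either.
No (x, y) in the scanned range satisfies the equation.

No integer solutions with |y| ≤ 40.


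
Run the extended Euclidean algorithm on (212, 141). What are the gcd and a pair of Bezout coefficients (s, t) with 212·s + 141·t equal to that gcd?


Euclidean algorithm on (212, 141) — divide until remainder is 0:
  212 = 1 · 141 + 71
  141 = 1 · 71 + 70
  71 = 1 · 70 + 1
  70 = 70 · 1 + 0
gcd(212, 141) = 1.
Track Bezout coefficients alongside the remainders: start with r₀ = 212 = a·1 + b·0 (s = 1, t = 0) and r₁ = 141 = a·0 + b·1 (s = 0, t = 1); each new remainder r_{k+1} = r_{k-1} − q_k·r_k inherits s_{k+1} = s_{k-1} − q_k·s_k, t_{k+1} = t_{k-1} − q_k·t_k, so r_k = a·s_k + b·t_k at every step:
  q = 1: r = 71, s = 1 − 1·0 = 1, t = 0 − 1·1 = -1  (check: 212·1 + 141·(-1) = 71)
  q = 1: r = 70, s = 0 − 1·1 = -1, t = 1 − 1·(-1) = 2  (check: 212·(-1) + 141·2 = 70)
  q = 1: r = 1, s = 1 − 1·(-1) = 2, t = -1 − 1·2 = -3  (check: 212·2 + 141·(-3) = 1)
The row with r = 1 (the gcd) gives the Bezout coefficients s = 2, t = -3.
Result: 212 · (2) + 141 · (-3) = 1.

gcd(212, 141) = 1; s = 2, t = -3 (check: 212·2 + 141·(-3) = 1).


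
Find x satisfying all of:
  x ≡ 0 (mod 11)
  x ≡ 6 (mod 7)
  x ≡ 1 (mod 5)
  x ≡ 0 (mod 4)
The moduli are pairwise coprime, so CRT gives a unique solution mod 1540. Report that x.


Product of moduli M = 11 · 7 · 5 · 4 = 1540.
Merge one congruence at a time:
  Start: x ≡ 0 (mod 11).
  Combine with x ≡ 6 (mod 7); new modulus lcm = 77.
    Write x = 0 + 11·t and substitute into x ≡ 6 (mod 7): 11·t ≡ 6 − 0 = 6 (mod 7).
    Reduce coefficients mod 7: 4·t ≡ 6 (mod 7).
    The inverse of 4 mod 7 is 2 (since 4·2 = 8 = 1·7 + 1), so t ≡ 2·6 = 12 ≡ 5 (mod 7).
    Then x = 0 + 11·5 = 55, valid modulo lcm(11, 7) = 77: x ≡ 55 (mod 77).
  Combine with x ≡ 1 (mod 5); new modulus lcm = 385.
    Write x = 55 + 77·t and substitute into x ≡ 1 (mod 5): 77·t ≡ 1 − 55 = -54 (mod 5).
    Reduce coefficients mod 5: 2·t ≡ 1 (mod 5).
    The inverse of 2 mod 5 is 3 (since 2·3 = 6 = 1·5 + 1), so t ≡ 3·1 = 3 ≡ 3 (mod 5).
    Then x = 55 + 77·3 = 286, valid modulo lcm(77, 5) = 385: x ≡ 286 (mod 385).
  Combine with x ≡ 0 (mod 4); new modulus lcm = 1540.
    Write x = 286 + 385·t and substitute into x ≡ 0 (mod 4): 385·t ≡ 0 − 286 = -286 (mod 4).
    Reduce coefficients mod 4: 1·t ≡ 2 (mod 4).
    So t ≡ 2 (mod 4).
    Then x = 286 + 385·2 = 1056, valid modulo lcm(385, 4) = 1540: x ≡ 1056 (mod 1540).
Verify against each original: 1056 mod 11 = 0, 1056 mod 7 = 6, 1056 mod 5 = 1, 1056 mod 4 = 0.

x ≡ 1056 (mod 1540).


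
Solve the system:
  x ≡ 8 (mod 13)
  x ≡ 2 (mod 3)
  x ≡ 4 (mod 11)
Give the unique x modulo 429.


Moduli 13, 3, 11 are pairwise coprime; by CRT there is a unique solution modulo M = 13 · 3 · 11 = 429.
Solve pairwise, accumulating the modulus:
  Start with x ≡ 8 (mod 13).
  Combine with x ≡ 2 (mod 3): since gcd(13, 3) = 1, we get a unique residue mod 39.
    Write x = 8 + 13·t and substitute into x ≡ 2 (mod 3): 13·t ≡ 2 − 8 = -6 (mod 3).
    Reduce coefficients mod 3: 1·t ≡ 0 (mod 3).
    So t ≡ 0 (mod 3).
    Then x = 8 + 13·0 = 8, valid modulo lcm(13, 3) = 39: x ≡ 8 (mod 39).
  Combine with x ≡ 4 (mod 11): since gcd(39, 11) = 1, we get a unique residue mod 429.
    Write x = 8 + 39·t and substitute into x ≡ 4 (mod 11): 39·t ≡ 4 − 8 = -4 (mod 11).
    Reduce coefficients mod 11: 6·t ≡ 7 (mod 11).
    The inverse of 6 mod 11 is 2 (since 6·2 = 12 = 1·11 + 1), so t ≡ 2·7 = 14 ≡ 3 (mod 11).
    Then x = 8 + 39·3 = 125, valid modulo lcm(39, 11) = 429: x ≡ 125 (mod 429).
Verify: 125 mod 13 = 8 ✓, 125 mod 3 = 2 ✓, 125 mod 11 = 4 ✓.

x ≡ 125 (mod 429).


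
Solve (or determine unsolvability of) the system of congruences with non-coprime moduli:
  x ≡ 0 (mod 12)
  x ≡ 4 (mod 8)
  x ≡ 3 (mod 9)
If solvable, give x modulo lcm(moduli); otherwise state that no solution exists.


Moduli 12, 8, 9 are not pairwise coprime, so CRT works modulo lcm(m_i) when all pairwise compatibility conditions hold.
Pairwise compatibility: gcd(m_i, m_j) must divide a_i - a_j for every pair.
Merge one congruence at a time:
  Start: x ≡ 0 (mod 12).
  Combine with x ≡ 4 (mod 8): gcd(12, 8) = 4; 4 - 0 = 4, which IS divisible by 4, so compatible.
    Write x = 0 + 12·t and substitute into x ≡ 4 (mod 8): 12·t ≡ 4 − 0 = 4 (mod 8).
    Divide the congruence (and modulus) by g = 4: 3·t ≡ 1 (mod 2).
    Reduce coefficients mod 2: 1·t ≡ 1 (mod 2).
    So t ≡ 1 (mod 2).
    Then x = 0 + 12·1 = 12, valid modulo lcm(12, 8) = 24: x ≡ 12 (mod 24).
  Combine with x ≡ 3 (mod 9): gcd(24, 9) = 3; 3 - 12 = -9, which IS divisible by 3, so compatible.
    Write x = 12 + 24·t and substitute into x ≡ 3 (mod 9): 24·t ≡ 3 − 12 = -9 (mod 9).
    Divide the congruence (and modulus) by g = 3: 8·t ≡ -3 (mod 3).
    Reduce coefficients mod 3: 2·t ≡ 0 (mod 3).
    The inverse of 2 mod 3 is 2 (since 2·2 = 4 = 1·3 + 1), so t ≡ 2·0 = 0 ≡ 0 (mod 3).
    Then x = 12 + 24·0 = 12, valid modulo lcm(24, 9) = 72: x ≡ 12 (mod 72).
Verify: 12 mod 12 = 0, 12 mod 8 = 4, 12 mod 9 = 3.

x ≡ 12 (mod 72).


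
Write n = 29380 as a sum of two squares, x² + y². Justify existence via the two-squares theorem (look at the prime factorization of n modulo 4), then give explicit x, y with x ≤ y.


Step 1: Factor n = 29380 = 2^2 · 5 · 13 · 113.
Step 2: Check the mod-4 condition on each prime factor: 2 = 2 (special); 5 ≡ 1 (mod 4), exponent 1; 13 ≡ 1 (mod 4), exponent 1; 113 ≡ 1 (mod 4), exponent 1.
All primes ≡ 3 (mod 4) appear to even exponent (or don't appear), so by the two-squares theorem n IS expressible as a sum of two squares.
Step 3: Build a representation. Group n = k² · m with k = 2 and m = 5 · 13 · 113 = 7345 (a product of primes ≡ 1 (mod 4)); a representation of m scales to one of n via (k·x)² + (k·y)² = k²(x² + y²). Each prime p ≡ 1 (mod 4) is itself a sum of two squares; find a² by testing p − a² for a perfect square:
  5: 5 − 1² = 4 = 2² ⇒ 5 = 1² + 2².
  13: 13 − 1² = 12, 13 − 2² = 9 = 3² ⇒ 13 = 2² + 3².
  113: 113 − 1² = 112, 113 − 2² = 109, 113 − 3² = 104, 113 − 4² = 97, 113 − 5² = 88, 113 − 6² = 77, 113 − 7² = 64 = 8² ⇒ 113 = 7² + 8².
  Combine using the Brahmagupta–Fibonacci identity (a² + b²)(c² + d²) = (ac − bd)² + (ad + bc)² = (ac + bd)² + (ad − bc)²:
  5 · 13 = 65: from (1² + 2²)(2² + 3²), take (1·2 − 2·3, 1·3 + 2·2) = (2 − 6, 3 + 4) = (-4, 7); dropping signs (only squares matter) gives (4, 7); check 4² + 7² = 16 + 49 = 65 ✓.
  65 · 113 = 7345: from (4² + 7²)(7² + 8²), take (4·7 − 7·8, 4·8 + 7·7) = (28 − 56, 32 + 49) = (-28, 81); dropping signs (only squares matter) gives (28, 81); check 28² + 81² = 784 + 6561 = 7345 ✓.
  Scale by k = 2: (2·28, 2·81) = (56, 162).
Step 4: Order so x ≤ y and verify: 56² + 162² = 3136 + 26244 = 29380 = n. ✓

n = 29380 = 56² + 162² (one valid representation with x ≤ y).


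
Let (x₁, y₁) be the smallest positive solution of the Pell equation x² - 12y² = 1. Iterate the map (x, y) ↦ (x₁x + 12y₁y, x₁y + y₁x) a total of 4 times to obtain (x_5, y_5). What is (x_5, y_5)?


Step 1: Find the fundamental solution (x₁, y₁) of x² - 12y² = 1.
  Expand √12 as a continued fraction. a₀ = ⌊√12⌋ = 3; iterate m_{k+1} = d_k·a_k − m_k, d_{k+1} = (12 − m_{k+1}²)/d_k, a_{k+1} = ⌊(a₀ + m_{k+1})/d_{k+1}⌋ (starting m₀ = 0, d₀ = 1), with convergents p_k = a_k·p_{k-1} + p_{k-2}, q_k = a_k·q_{k-1} + q_{k-2} (p₋₁ = 1, q₋₁ = 0):
  k = 0: a₀ = 3; p₀/q₀ = 3/1; p₀² − 12·q₀² = 9 − 12 = -3.
  k = 1: m = 3, d = 3, a = ⌊(3 + 3)/3⌋ = 2; p/q = (2·3 + 1)/(2·1 + 0) = 7/2; p² − 12·q² = 49 − 48 = 1.
  The first convergent with p² − 12·q² = 1 gives the fundamental solution (x₁, y₁) = (7, 2).
Step 2: Apply the recurrence (x_{n+1}, y_{n+1}) = (x₁x_n + 12y₁y_n, x₁y_n + y₁x_n) repeatedly.
  From (x_1, y_1) = (7, 2): x_2 = 7·7 + 12·2·2 = 97; y_2 = 7·2 + 2·7 = 28.
  From (x_2, y_2) = (97, 28): x_3 = 7·97 + 12·2·28 = 1351; y_3 = 7·28 + 2·97 = 390.
  From (x_3, y_3) = (1351, 390): x_4 = 7·1351 + 12·2·390 = 18817; y_4 = 7·390 + 2·1351 = 5432.
  From (x_4, y_4) = (18817, 5432): x_5 = 7·18817 + 12·2·5432 = 262087; y_5 = 7·5432 + 2·18817 = 75658.
Step 3: Verify x_5² - 12·y_5² = 68689595569 - 68689595568 = 1 (should be 1). ✓

(x_1, y_1) = (7, 2); (x_5, y_5) = (262087, 75658).


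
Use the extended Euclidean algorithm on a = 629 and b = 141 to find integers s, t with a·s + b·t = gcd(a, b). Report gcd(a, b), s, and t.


Euclidean algorithm on (629, 141) — divide until remainder is 0:
  629 = 4 · 141 + 65
  141 = 2 · 65 + 11
  65 = 5 · 11 + 10
  11 = 1 · 10 + 1
  10 = 10 · 1 + 0
gcd(629, 141) = 1.
Track Bezout coefficients alongside the remainders: start with r₀ = 629 = a·1 + b·0 (s = 1, t = 0) and r₁ = 141 = a·0 + b·1 (s = 0, t = 1); each new remainder r_{k+1} = r_{k-1} − q_k·r_k inherits s_{k+1} = s_{k-1} − q_k·s_k, t_{k+1} = t_{k-1} − q_k·t_k, so r_k = a·s_k + b·t_k at every step:
  q = 4: r = 65, s = 1 − 4·0 = 1, t = 0 − 4·1 = -4  (check: 629·1 + 141·(-4) = 65)
  q = 2: r = 11, s = 0 − 2·1 = -2, t = 1 − 2·(-4) = 9  (check: 629·(-2) + 141·9 = 11)
  q = 5: r = 10, s = 1 − 5·(-2) = 11, t = -4 − 5·9 = -49  (check: 629·11 + 141·(-49) = 10)
  q = 1: r = 1, s = -2 − 1·11 = -13, t = 9 − 1·(-49) = 58  (check: 629·(-13) + 141·58 = 1)
The row with r = 1 (the gcd) gives the Bezout coefficients s = -13, t = 58.
Result: 629 · (-13) + 141 · (58) = 1.

gcd(629, 141) = 1; s = -13, t = 58 (check: 629·(-13) + 141·58 = 1).


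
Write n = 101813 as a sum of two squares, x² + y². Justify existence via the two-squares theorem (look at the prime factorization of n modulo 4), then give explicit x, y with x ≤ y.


Step 1: Factor n = 101813 = 17 · 53 · 113.
Step 2: Check the mod-4 condition on each prime factor: 17 ≡ 1 (mod 4), exponent 1; 53 ≡ 1 (mod 4), exponent 1; 113 ≡ 1 (mod 4), exponent 1.
All primes ≡ 3 (mod 4) appear to even exponent (or don't appear), so by the two-squares theorem n IS expressible as a sum of two squares.
Step 3: Build a representation. Here n = 17 · 53 · 113 is a product of primes ≡ 1 (mod 4). Each prime p ≡ 1 (mod 4) is itself a sum of two squares; find a² by testing p − a² for a perfect square:
  17: 17 − 1² = 16 = 4² ⇒ 17 = 1² + 4².
  53: 53 − 1² = 52, 53 − 2² = 49 = 7² ⇒ 53 = 2² + 7².
  113: 113 − 1² = 112, 113 − 2² = 109, 113 − 3² = 104, 113 − 4² = 97, 113 − 5² = 88, 113 − 6² = 77, 113 − 7² = 64 = 8² ⇒ 113 = 7² + 8².
  Combine using the Brahmagupta–Fibonacci identity (a² + b²)(c² + d²) = (ac − bd)² + (ad + bc)² = (ac + bd)² + (ad − bc)²:
  17 · 53 = 901: from (1² + 4²)(2² + 7²), take (1·2 − 4·7, 1·7 + 4·2) = (2 − 28, 7 + 8) = (-26, 15); dropping signs (only squares matter) gives (26, 15); check 26² + 15² = 676 + 225 = 901 ✓.
  901 · 113 = 101813: from (26² + 15²)(7² + 8²), take (26·7 − 15·8, 26·8 + 15·7) = (182 − 120, 208 + 105) = (62, 313); check 62² + 313² = 3844 + 97969 = 101813 ✓.
Step 4: Order so x ≤ y and verify: 62² + 313² = 3844 + 97969 = 101813 = n. ✓

n = 101813 = 62² + 313² (one valid representation with x ≤ y).


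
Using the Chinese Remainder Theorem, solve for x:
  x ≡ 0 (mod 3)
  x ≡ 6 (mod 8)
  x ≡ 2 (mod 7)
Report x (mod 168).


Moduli 3, 8, 7 are pairwise coprime; by CRT there is a unique solution modulo M = 3 · 8 · 7 = 168.
Solve pairwise, accumulating the modulus:
  Start with x ≡ 0 (mod 3).
  Combine with x ≡ 6 (mod 8): since gcd(3, 8) = 1, we get a unique residue mod 24.
    Write x = 0 + 3·t and substitute into x ≡ 6 (mod 8): 3·t ≡ 6 − 0 = 6 (mod 8).
    The inverse of 3 mod 8 is 3 (since 3·3 = 9 = 1·8 + 1), so t ≡ 3·6 = 18 ≡ 2 (mod 8).
    Then x = 0 + 3·2 = 6, valid modulo lcm(3, 8) = 24: x ≡ 6 (mod 24).
  Combine with x ≡ 2 (mod 7): since gcd(24, 7) = 1, we get a unique residue mod 168.
    Write x = 6 + 24·t and substitute into x ≡ 2 (mod 7): 24·t ≡ 2 − 6 = -4 (mod 7).
    Reduce coefficients mod 7: 3·t ≡ 3 (mod 7).
    The inverse of 3 mod 7 is 5 (since 3·5 = 15 = 2·7 + 1), so t ≡ 5·3 = 15 ≡ 1 (mod 7).
    Then x = 6 + 24·1 = 30, valid modulo lcm(24, 7) = 168: x ≡ 30 (mod 168).
Verify: 30 mod 3 = 0 ✓, 30 mod 8 = 6 ✓, 30 mod 7 = 2 ✓.

x ≡ 30 (mod 168).


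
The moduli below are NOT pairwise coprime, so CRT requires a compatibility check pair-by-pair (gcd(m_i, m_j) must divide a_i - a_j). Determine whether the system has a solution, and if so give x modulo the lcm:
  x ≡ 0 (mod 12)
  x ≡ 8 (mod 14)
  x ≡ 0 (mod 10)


Moduli 12, 14, 10 are not pairwise coprime, so CRT works modulo lcm(m_i) when all pairwise compatibility conditions hold.
Pairwise compatibility: gcd(m_i, m_j) must divide a_i - a_j for every pair.
Merge one congruence at a time:
  Start: x ≡ 0 (mod 12).
  Combine with x ≡ 8 (mod 14): gcd(12, 14) = 2; 8 - 0 = 8, which IS divisible by 2, so compatible.
    Write x = 0 + 12·t and substitute into x ≡ 8 (mod 14): 12·t ≡ 8 − 0 = 8 (mod 14).
    Divide the congruence (and modulus) by g = 2: 6·t ≡ 4 (mod 7).
    The inverse of 6 mod 7 is 6 (since 6·6 = 36 = 5·7 + 1), so t ≡ 6·4 = 24 ≡ 3 (mod 7).
    Then x = 0 + 12·3 = 36, valid modulo lcm(12, 14) = 84: x ≡ 36 (mod 84).
  Combine with x ≡ 0 (mod 10): gcd(84, 10) = 2; 0 - 36 = -36, which IS divisible by 2, so compatible.
    Write x = 36 + 84·t and substitute into x ≡ 0 (mod 10): 84·t ≡ 0 − 36 = -36 (mod 10).
    Divide the congruence (and modulus) by g = 2: 42·t ≡ -18 (mod 5).
    Reduce coefficients mod 5: 2·t ≡ 2 (mod 5).
    The inverse of 2 mod 5 is 3 (since 2·3 = 6 = 1·5 + 1), so t ≡ 3·2 = 6 ≡ 1 (mod 5).
    Then x = 36 + 84·1 = 120, valid modulo lcm(84, 10) = 420: x ≡ 120 (mod 420).
Verify: 120 mod 12 = 0, 120 mod 14 = 8, 120 mod 10 = 0.

x ≡ 120 (mod 420).


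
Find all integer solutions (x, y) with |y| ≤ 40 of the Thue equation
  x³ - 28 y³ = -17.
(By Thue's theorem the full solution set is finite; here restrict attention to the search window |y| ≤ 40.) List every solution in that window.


The equation is x³ - 28y³ = -17. For fixed y, x³ = 28·y³ − 17, so a solution requires the RHS to be a perfect cube.
Strategy: iterate y from -40 to 40, compute RHS = 28·y³ − 17, and check whether it is a (positive or negative) perfect cube.
Check small values of y:
  y = 0: RHS = -17 is not a perfect cube.
  y = 1: RHS = 11 is not a perfect cube.
  y = -1: RHS = -45 is not a perfect cube.
  y = 2: RHS = 207 is not a perfect cube.
  y = -2: RHS = -241 is not a perfect cube.
  y = 3: RHS = 739 is not a perfect cube.
  y = -3: RHS = -773 is not a perfect cube.
Continuing the search up to |y| = 40 finds no solutions either.
No (x, y) in the scanned range satisfies the equation.

No integer solutions with |y| ≤ 40.


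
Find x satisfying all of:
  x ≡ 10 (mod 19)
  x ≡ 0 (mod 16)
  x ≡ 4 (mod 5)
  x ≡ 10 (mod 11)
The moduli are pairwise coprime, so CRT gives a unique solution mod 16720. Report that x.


Product of moduli M = 19 · 16 · 5 · 11 = 16720.
Merge one congruence at a time:
  Start: x ≡ 10 (mod 19).
  Combine with x ≡ 0 (mod 16); new modulus lcm = 304.
    Write x = 10 + 19·t and substitute into x ≡ 0 (mod 16): 19·t ≡ 0 − 10 = -10 (mod 16).
    Reduce coefficients mod 16: 3·t ≡ 6 (mod 16).
    The inverse of 3 mod 16 is 11 (since 3·11 = 33 = 2·16 + 1), so t ≡ 11·6 = 66 ≡ 2 (mod 16).
    Then x = 10 + 19·2 = 48, valid modulo lcm(19, 16) = 304: x ≡ 48 (mod 304).
  Combine with x ≡ 4 (mod 5); new modulus lcm = 1520.
    Write x = 48 + 304·t and substitute into x ≡ 4 (mod 5): 304·t ≡ 4 − 48 = -44 (mod 5).
    Reduce coefficients mod 5: 4·t ≡ 1 (mod 5).
    The inverse of 4 mod 5 is 4 (since 4·4 = 16 = 3·5 + 1), so t ≡ 4·1 = 4 ≡ 4 (mod 5).
    Then x = 48 + 304·4 = 1264, valid modulo lcm(304, 5) = 1520: x ≡ 1264 (mod 1520).
  Combine with x ≡ 10 (mod 11); new modulus lcm = 16720.
    Write x = 1264 + 1520·t and substitute into x ≡ 10 (mod 11): 1520·t ≡ 10 − 1264 = -1254 (mod 11).
    Reduce coefficients mod 11: 2·t ≡ 0 (mod 11).
    The inverse of 2 mod 11 is 6 (since 2·6 = 12 = 1·11 + 1), so t ≡ 6·0 = 0 ≡ 0 (mod 11).
    Then x = 1264 + 1520·0 = 1264, valid modulo lcm(1520, 11) = 16720: x ≡ 1264 (mod 16720).
Verify against each original: 1264 mod 19 = 10, 1264 mod 16 = 0, 1264 mod 5 = 4, 1264 mod 11 = 10.

x ≡ 1264 (mod 16720).


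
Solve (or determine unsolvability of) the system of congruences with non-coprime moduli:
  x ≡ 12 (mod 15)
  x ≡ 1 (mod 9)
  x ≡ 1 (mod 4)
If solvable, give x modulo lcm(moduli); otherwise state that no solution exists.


Moduli 15, 9, 4 are not pairwise coprime, so CRT works modulo lcm(m_i) when all pairwise compatibility conditions hold.
Pairwise compatibility: gcd(m_i, m_j) must divide a_i - a_j for every pair.
Merge one congruence at a time:
  Start: x ≡ 12 (mod 15).
  Combine with x ≡ 1 (mod 9): gcd(15, 9) = 3, and 1 - 12 = -11 is NOT divisible by 3.
    ⇒ system is inconsistent (no integer solution).

No solution (the system is inconsistent).


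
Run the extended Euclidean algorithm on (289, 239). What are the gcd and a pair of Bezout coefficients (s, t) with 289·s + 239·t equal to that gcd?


Euclidean algorithm on (289, 239) — divide until remainder is 0:
  289 = 1 · 239 + 50
  239 = 4 · 50 + 39
  50 = 1 · 39 + 11
  39 = 3 · 11 + 6
  11 = 1 · 6 + 5
  6 = 1 · 5 + 1
  5 = 5 · 1 + 0
gcd(289, 239) = 1.
Track Bezout coefficients alongside the remainders: start with r₀ = 289 = a·1 + b·0 (s = 1, t = 0) and r₁ = 239 = a·0 + b·1 (s = 0, t = 1); each new remainder r_{k+1} = r_{k-1} − q_k·r_k inherits s_{k+1} = s_{k-1} − q_k·s_k, t_{k+1} = t_{k-1} − q_k·t_k, so r_k = a·s_k + b·t_k at every step:
  q = 1: r = 50, s = 1 − 1·0 = 1, t = 0 − 1·1 = -1  (check: 289·1 + 239·(-1) = 50)
  q = 4: r = 39, s = 0 − 4·1 = -4, t = 1 − 4·(-1) = 5  (check: 289·(-4) + 239·5 = 39)
  q = 1: r = 11, s = 1 − 1·(-4) = 5, t = -1 − 1·5 = -6  (check: 289·5 + 239·(-6) = 11)
  q = 3: r = 6, s = -4 − 3·5 = -19, t = 5 − 3·(-6) = 23  (check: 289·(-19) + 239·23 = 6)
  q = 1: r = 5, s = 5 − 1·(-19) = 24, t = -6 − 1·23 = -29  (check: 289·24 + 239·(-29) = 5)
  q = 1: r = 1, s = -19 − 1·24 = -43, t = 23 − 1·(-29) = 52  (check: 289·(-43) + 239·52 = 1)
The row with r = 1 (the gcd) gives the Bezout coefficients s = -43, t = 52.
Result: 289 · (-43) + 239 · (52) = 1.

gcd(289, 239) = 1; s = -43, t = 52 (check: 289·(-43) + 239·52 = 1).


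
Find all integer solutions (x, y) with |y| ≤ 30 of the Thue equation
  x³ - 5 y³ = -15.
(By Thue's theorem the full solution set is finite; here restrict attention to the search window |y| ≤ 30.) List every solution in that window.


The equation is x³ - 5y³ = -15. For fixed y, x³ = 5·y³ − 15, so a solution requires the RHS to be a perfect cube.
Strategy: iterate y from -30 to 30, compute RHS = 5·y³ − 15, and check whether it is a (positive or negative) perfect cube.
Check small values of y:
  y = 0: RHS = -15 is not a perfect cube.
  y = 1: RHS = -10 is not a perfect cube.
  y = -1: RHS = -20 is not a perfect cube.
  y = 2: RHS = 25 is not a perfect cube.
  y = -2: RHS = -55 is not a perfect cube.
  y = 3: RHS = 120 is not a perfect cube.
  y = -3: RHS = -150 is not a perfect cube.
Continuing the search up to |y| = 30 finds no solutions either.
No (x, y) in the scanned range satisfies the equation.

No integer solutions with |y| ≤ 30.


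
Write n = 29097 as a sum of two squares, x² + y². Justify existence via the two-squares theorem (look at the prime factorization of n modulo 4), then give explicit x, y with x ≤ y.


Step 1: Factor n = 29097 = 3^2 · 53 · 61.
Step 2: Check the mod-4 condition on each prime factor: 3 ≡ 3 (mod 4), exponent 2 (must be even); 53 ≡ 1 (mod 4), exponent 1; 61 ≡ 1 (mod 4), exponent 1.
All primes ≡ 3 (mod 4) appear to even exponent (or don't appear), so by the two-squares theorem n IS expressible as a sum of two squares.
Step 3: Build a representation. Group n = k² · m with k = 3 and m = 53 · 61 = 3233 (a product of primes ≡ 1 (mod 4)); a representation of m scales to one of n via (k·x)² + (k·y)² = k²(x² + y²). Each prime p ≡ 1 (mod 4) is itself a sum of two squares; find a² by testing p − a² for a perfect square:
  53: 53 − 1² = 52, 53 − 2² = 49 = 7² ⇒ 53 = 2² + 7².
  61: 61 − 1² = 60, 61 − 2² = 57, 61 − 3² = 52, 61 − 4² = 45, 61 − 5² = 36 = 6² ⇒ 61 = 5² + 6².
  Combine using the Brahmagupta–Fibonacci identity (a² + b²)(c² + d²) = (ac − bd)² + (ad + bc)² = (ac + bd)² + (ad − bc)²:
  53 · 61 = 3233: from (2² + 7²)(5² + 6²), take (2·5 − 7·6, 2·6 + 7·5) = (10 − 42, 12 + 35) = (-32, 47); dropping signs (only squares matter) gives (32, 47); check 32² + 47² = 1024 + 2209 = 3233 ✓.
  Scale by k = 3: (3·32, 3·47) = (96, 141).
Step 4: Order so x ≤ y and verify: 96² + 141² = 9216 + 19881 = 29097 = n. ✓

n = 29097 = 96² + 141² (one valid representation with x ≤ y).


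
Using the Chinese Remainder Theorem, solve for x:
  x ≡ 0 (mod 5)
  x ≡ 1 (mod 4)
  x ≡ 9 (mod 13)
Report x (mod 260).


Moduli 5, 4, 13 are pairwise coprime; by CRT there is a unique solution modulo M = 5 · 4 · 13 = 260.
Solve pairwise, accumulating the modulus:
  Start with x ≡ 0 (mod 5).
  Combine with x ≡ 1 (mod 4): since gcd(5, 4) = 1, we get a unique residue mod 20.
    Write x = 0 + 5·t and substitute into x ≡ 1 (mod 4): 5·t ≡ 1 − 0 = 1 (mod 4).
    Reduce coefficients mod 4: 1·t ≡ 1 (mod 4).
    So t ≡ 1 (mod 4).
    Then x = 0 + 5·1 = 5, valid modulo lcm(5, 4) = 20: x ≡ 5 (mod 20).
  Combine with x ≡ 9 (mod 13): since gcd(20, 13) = 1, we get a unique residue mod 260.
    Write x = 5 + 20·t and substitute into x ≡ 9 (mod 13): 20·t ≡ 9 − 5 = 4 (mod 13).
    Reduce coefficients mod 13: 7·t ≡ 4 (mod 13).
    The inverse of 7 mod 13 is 2 (since 7·2 = 14 = 1·13 + 1), so t ≡ 2·4 = 8 ≡ 8 (mod 13).
    Then x = 5 + 20·8 = 165, valid modulo lcm(20, 13) = 260: x ≡ 165 (mod 260).
Verify: 165 mod 5 = 0 ✓, 165 mod 4 = 1 ✓, 165 mod 13 = 9 ✓.

x ≡ 165 (mod 260).


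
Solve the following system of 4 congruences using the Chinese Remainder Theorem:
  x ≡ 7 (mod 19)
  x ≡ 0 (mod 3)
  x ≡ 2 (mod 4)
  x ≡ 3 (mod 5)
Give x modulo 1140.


Product of moduli M = 19 · 3 · 4 · 5 = 1140.
Merge one congruence at a time:
  Start: x ≡ 7 (mod 19).
  Combine with x ≡ 0 (mod 3); new modulus lcm = 57.
    Write x = 7 + 19·t and substitute into x ≡ 0 (mod 3): 19·t ≡ 0 − 7 = -7 (mod 3).
    Reduce coefficients mod 3: 1·t ≡ 2 (mod 3).
    So t ≡ 2 (mod 3).
    Then x = 7 + 19·2 = 45, valid modulo lcm(19, 3) = 57: x ≡ 45 (mod 57).
  Combine with x ≡ 2 (mod 4); new modulus lcm = 228.
    Write x = 45 + 57·t and substitute into x ≡ 2 (mod 4): 57·t ≡ 2 − 45 = -43 (mod 4).
    Reduce coefficients mod 4: 1·t ≡ 1 (mod 4).
    So t ≡ 1 (mod 4).
    Then x = 45 + 57·1 = 102, valid modulo lcm(57, 4) = 228: x ≡ 102 (mod 228).
  Combine with x ≡ 3 (mod 5); new modulus lcm = 1140.
    Write x = 102 + 228·t and substitute into x ≡ 3 (mod 5): 228·t ≡ 3 − 102 = -99 (mod 5).
    Reduce coefficients mod 5: 3·t ≡ 1 (mod 5).
    The inverse of 3 mod 5 is 2 (since 3·2 = 6 = 1·5 + 1), so t ≡ 2·1 = 2 ≡ 2 (mod 5).
    Then x = 102 + 228·2 = 558, valid modulo lcm(228, 5) = 1140: x ≡ 558 (mod 1140).
Verify against each original: 558 mod 19 = 7, 558 mod 3 = 0, 558 mod 4 = 2, 558 mod 5 = 3.

x ≡ 558 (mod 1140).
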